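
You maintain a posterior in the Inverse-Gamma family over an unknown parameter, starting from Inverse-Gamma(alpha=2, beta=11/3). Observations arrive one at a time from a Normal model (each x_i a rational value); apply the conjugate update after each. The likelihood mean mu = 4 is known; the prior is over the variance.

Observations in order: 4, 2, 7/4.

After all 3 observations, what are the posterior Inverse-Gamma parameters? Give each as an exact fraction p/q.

alpha=7/2, beta=787/96

obs 1: x=4 → posterior Inverse-Gamma(5/2, 11/3)
obs 2: x=2 → posterior Inverse-Gamma(3, 17/3)
obs 3: x=7/4 → posterior Inverse-Gamma(7/2, 787/96)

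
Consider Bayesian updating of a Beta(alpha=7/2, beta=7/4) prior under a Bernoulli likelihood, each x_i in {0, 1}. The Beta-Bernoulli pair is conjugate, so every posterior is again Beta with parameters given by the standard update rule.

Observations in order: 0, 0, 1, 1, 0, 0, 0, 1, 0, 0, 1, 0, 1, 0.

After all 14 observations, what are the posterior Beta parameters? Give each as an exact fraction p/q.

alpha=17/2, beta=43/4

obs 1: x=0 → posterior Beta(7/2, 11/4)
obs 2: x=0 → posterior Beta(7/2, 15/4)
obs 3: x=1 → posterior Beta(9/2, 15/4)
obs 4: x=1 → posterior Beta(11/2, 15/4)
obs 5: x=0 → posterior Beta(11/2, 19/4)
obs 6: x=0 → posterior Beta(11/2, 23/4)
obs 7: x=0 → posterior Beta(11/2, 27/4)
obs 8: x=1 → posterior Beta(13/2, 27/4)
obs 9: x=0 → posterior Beta(13/2, 31/4)
obs 10: x=0 → posterior Beta(13/2, 35/4)
obs 11: x=1 → posterior Beta(15/2, 35/4)
obs 12: x=0 → posterior Beta(15/2, 39/4)
obs 13: x=1 → posterior Beta(17/2, 39/4)
obs 14: x=0 → posterior Beta(17/2, 43/4)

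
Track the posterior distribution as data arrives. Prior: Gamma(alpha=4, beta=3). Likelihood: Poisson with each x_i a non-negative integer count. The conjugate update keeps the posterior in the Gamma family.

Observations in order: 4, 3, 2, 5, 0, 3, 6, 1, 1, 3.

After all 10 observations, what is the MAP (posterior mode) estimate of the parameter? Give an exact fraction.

31/13

obs 1: x=4 → posterior Gamma(8, 4)
obs 2: x=3 → posterior Gamma(11, 5)
obs 3: x=2 → posterior Gamma(13, 6)
obs 4: x=5 → posterior Gamma(18, 7)
obs 5: x=0 → posterior Gamma(18, 8)
obs 6: x=3 → posterior Gamma(21, 9)
obs 7: x=6 → posterior Gamma(27, 10)
obs 8: x=1 → posterior Gamma(28, 11)
obs 9: x=1 → posterior Gamma(29, 12)
obs 10: x=3 → posterior Gamma(32, 13)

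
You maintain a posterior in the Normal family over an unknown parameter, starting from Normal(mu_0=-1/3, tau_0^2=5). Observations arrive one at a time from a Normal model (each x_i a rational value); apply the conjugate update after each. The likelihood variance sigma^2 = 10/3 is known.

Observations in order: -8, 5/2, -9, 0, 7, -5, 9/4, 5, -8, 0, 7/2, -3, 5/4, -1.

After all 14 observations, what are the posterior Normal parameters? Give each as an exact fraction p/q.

mu_0=-229/264, tau_0^2=5/22

obs 1: x=-8 → posterior Normal(-74/15, 2)
obs 2: x=5/2 → posterior Normal(-103/48, 5/4)
obs 3: x=-9 → posterior Normal(-265/66, 10/11)
obs 4: x=0 → posterior Normal(-265/84, 5/7)
obs 5: x=7 → posterior Normal(-139/102, 10/17)
obs 6: x=-5 → posterior Normal(-229/120, 1/2)
obs 7: x=9/4 → posterior Normal(-377/276, 10/23)
obs 8: x=5 → posterior Normal(-197/312, 5/13)
obs 9: x=-8 → posterior Normal(-485/348, 10/29)
obs 10: x=0 → posterior Normal(-485/384, 5/16)
obs 11: x=7/2 → posterior Normal(-359/420, 2/7)
obs 12: x=-3 → posterior Normal(-467/456, 5/19)
obs 13: x=5/4 → posterior Normal(-211/246, 10/41)
obs 14: x=-1 → posterior Normal(-229/264, 5/22)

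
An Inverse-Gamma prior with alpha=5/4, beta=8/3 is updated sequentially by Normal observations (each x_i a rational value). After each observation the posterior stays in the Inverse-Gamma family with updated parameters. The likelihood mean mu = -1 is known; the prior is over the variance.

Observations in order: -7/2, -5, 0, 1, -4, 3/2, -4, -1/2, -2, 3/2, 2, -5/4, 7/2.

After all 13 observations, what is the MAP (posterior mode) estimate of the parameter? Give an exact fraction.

899/168

obs 1: x=-7/2 → posterior Inverse-Gamma(7/4, 139/24)
obs 2: x=-5 → posterior Inverse-Gamma(9/4, 331/24)
obs 3: x=0 → posterior Inverse-Gamma(11/4, 343/24)
obs 4: x=1 → posterior Inverse-Gamma(13/4, 391/24)
obs 5: x=-4 → posterior Inverse-Gamma(15/4, 499/24)
obs 6: x=3/2 → posterior Inverse-Gamma(17/4, 287/12)
obs 7: x=-4 → posterior Inverse-Gamma(19/4, 341/12)
obs 8: x=-1/2 → posterior Inverse-Gamma(21/4, 685/24)
obs 9: x=-2 → posterior Inverse-Gamma(23/4, 697/24)
obs 10: x=3/2 → posterior Inverse-Gamma(25/4, 193/6)
obs 11: x=2 → posterior Inverse-Gamma(27/4, 110/3)
obs 12: x=-5/4 → posterior Inverse-Gamma(29/4, 3523/96)
obs 13: x=7/2 → posterior Inverse-Gamma(31/4, 4495/96)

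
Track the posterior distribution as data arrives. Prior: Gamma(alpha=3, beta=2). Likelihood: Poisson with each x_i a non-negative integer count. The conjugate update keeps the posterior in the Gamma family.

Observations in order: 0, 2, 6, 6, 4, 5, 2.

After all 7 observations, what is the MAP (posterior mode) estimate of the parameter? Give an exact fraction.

3

obs 1: x=0 → posterior Gamma(3, 3)
obs 2: x=2 → posterior Gamma(5, 4)
obs 3: x=6 → posterior Gamma(11, 5)
obs 4: x=6 → posterior Gamma(17, 6)
obs 5: x=4 → posterior Gamma(21, 7)
obs 6: x=5 → posterior Gamma(26, 8)
obs 7: x=2 → posterior Gamma(28, 9)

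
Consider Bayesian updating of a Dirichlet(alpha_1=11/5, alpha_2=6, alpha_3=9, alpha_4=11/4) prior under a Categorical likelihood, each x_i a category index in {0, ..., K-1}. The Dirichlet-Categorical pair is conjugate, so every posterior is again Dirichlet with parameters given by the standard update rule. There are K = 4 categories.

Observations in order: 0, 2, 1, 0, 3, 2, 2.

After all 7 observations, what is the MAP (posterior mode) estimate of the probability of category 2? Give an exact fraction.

obs 1: x=0 → posterior Dirichlet(16/5, 6, 9, 11/4)
obs 2: x=2 → posterior Dirichlet(16/5, 6, 10, 11/4)
obs 3: x=1 → posterior Dirichlet(16/5, 7, 10, 11/4)
obs 4: x=0 → posterior Dirichlet(21/5, 7, 10, 11/4)
obs 5: x=3 → posterior Dirichlet(21/5, 7, 10, 15/4)
obs 6: x=2 → posterior Dirichlet(21/5, 7, 11, 15/4)
obs 7: x=2 → posterior Dirichlet(21/5, 7, 12, 15/4)

220/459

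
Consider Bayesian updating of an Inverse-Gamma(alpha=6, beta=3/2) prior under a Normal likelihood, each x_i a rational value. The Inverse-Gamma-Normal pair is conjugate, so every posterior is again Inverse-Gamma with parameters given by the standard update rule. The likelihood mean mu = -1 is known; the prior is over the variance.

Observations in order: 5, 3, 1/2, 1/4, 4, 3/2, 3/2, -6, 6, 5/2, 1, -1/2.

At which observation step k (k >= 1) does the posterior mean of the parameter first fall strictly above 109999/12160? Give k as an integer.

k = 10

obs 1: x=5 → posterior Inverse-Gamma(13/2, 39/2)
obs 2: x=3 → posterior Inverse-Gamma(7, 55/2)
obs 3: x=1/2 → posterior Inverse-Gamma(15/2, 229/8)
obs 4: x=1/4 → posterior Inverse-Gamma(8, 941/32)
obs 5: x=4 → posterior Inverse-Gamma(17/2, 1341/32)
obs 6: x=3/2 → posterior Inverse-Gamma(9, 1441/32)
obs 7: x=3/2 → posterior Inverse-Gamma(19/2, 1541/32)
obs 8: x=-6 → posterior Inverse-Gamma(10, 1941/32)
obs 9: x=6 → posterior Inverse-Gamma(21/2, 2725/32)
obs 10: x=5/2 → posterior Inverse-Gamma(11, 2921/32)
obs 11: x=1 → posterior Inverse-Gamma(23/2, 2985/32)
obs 12: x=-1/2 → posterior Inverse-Gamma(12, 2989/32)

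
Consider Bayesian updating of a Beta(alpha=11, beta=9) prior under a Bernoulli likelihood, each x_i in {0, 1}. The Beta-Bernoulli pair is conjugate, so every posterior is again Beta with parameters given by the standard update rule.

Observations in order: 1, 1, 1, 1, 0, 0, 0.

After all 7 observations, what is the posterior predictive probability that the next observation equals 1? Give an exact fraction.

5/9

obs 1: x=1 → posterior Beta(12, 9)
obs 2: x=1 → posterior Beta(13, 9)
obs 3: x=1 → posterior Beta(14, 9)
obs 4: x=1 → posterior Beta(15, 9)
obs 5: x=0 → posterior Beta(15, 10)
obs 6: x=0 → posterior Beta(15, 11)
obs 7: x=0 → posterior Beta(15, 12)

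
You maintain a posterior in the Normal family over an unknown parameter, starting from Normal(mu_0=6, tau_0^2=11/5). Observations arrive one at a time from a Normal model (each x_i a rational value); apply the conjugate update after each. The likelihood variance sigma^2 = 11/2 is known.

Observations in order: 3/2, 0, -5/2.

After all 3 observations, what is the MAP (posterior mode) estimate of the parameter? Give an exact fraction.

obs 1: x=3/2 → posterior Normal(33/7, 11/7)
obs 2: x=0 → posterior Normal(11/3, 11/9)
obs 3: x=-5/2 → posterior Normal(28/11, 1)

28/11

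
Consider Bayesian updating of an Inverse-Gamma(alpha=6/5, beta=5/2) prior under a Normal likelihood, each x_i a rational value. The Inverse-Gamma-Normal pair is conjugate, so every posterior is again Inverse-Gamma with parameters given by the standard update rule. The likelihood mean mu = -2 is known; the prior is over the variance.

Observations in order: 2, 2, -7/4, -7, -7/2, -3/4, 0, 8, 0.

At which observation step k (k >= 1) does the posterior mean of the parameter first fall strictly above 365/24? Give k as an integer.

obs 1: x=2 → posterior Inverse-Gamma(17/10, 21/2)
obs 2: x=2 → posterior Inverse-Gamma(11/5, 37/2)
obs 3: x=-7/4 → posterior Inverse-Gamma(27/10, 593/32)
obs 4: x=-7 → posterior Inverse-Gamma(16/5, 993/32)
obs 5: x=-7/2 → posterior Inverse-Gamma(37/10, 1029/32)
obs 6: x=-3/4 → posterior Inverse-Gamma(21/5, 527/16)
obs 7: x=0 → posterior Inverse-Gamma(47/10, 559/16)
obs 8: x=8 → posterior Inverse-Gamma(26/5, 1359/16)
obs 9: x=0 → posterior Inverse-Gamma(57/10, 1391/16)

k = 2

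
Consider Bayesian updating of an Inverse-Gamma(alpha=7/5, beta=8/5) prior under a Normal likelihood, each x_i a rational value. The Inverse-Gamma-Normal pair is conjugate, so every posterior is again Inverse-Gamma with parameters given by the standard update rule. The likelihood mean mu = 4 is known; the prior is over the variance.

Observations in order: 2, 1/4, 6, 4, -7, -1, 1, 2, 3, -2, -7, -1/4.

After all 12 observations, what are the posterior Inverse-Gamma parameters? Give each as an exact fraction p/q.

obs 1: x=2 → posterior Inverse-Gamma(19/10, 18/5)
obs 2: x=1/4 → posterior Inverse-Gamma(12/5, 1701/160)
obs 3: x=6 → posterior Inverse-Gamma(29/10, 2021/160)
obs 4: x=4 → posterior Inverse-Gamma(17/5, 2021/160)
obs 5: x=-7 → posterior Inverse-Gamma(39/10, 11701/160)
obs 6: x=-1 → posterior Inverse-Gamma(22/5, 13701/160)
obs 7: x=1 → posterior Inverse-Gamma(49/10, 14421/160)
obs 8: x=2 → posterior Inverse-Gamma(27/5, 14741/160)
obs 9: x=3 → posterior Inverse-Gamma(59/10, 14821/160)
obs 10: x=-2 → posterior Inverse-Gamma(32/5, 17701/160)
obs 11: x=-7 → posterior Inverse-Gamma(69/10, 27381/160)
obs 12: x=-1/4 → posterior Inverse-Gamma(37/5, 14413/80)

alpha=37/5, beta=14413/80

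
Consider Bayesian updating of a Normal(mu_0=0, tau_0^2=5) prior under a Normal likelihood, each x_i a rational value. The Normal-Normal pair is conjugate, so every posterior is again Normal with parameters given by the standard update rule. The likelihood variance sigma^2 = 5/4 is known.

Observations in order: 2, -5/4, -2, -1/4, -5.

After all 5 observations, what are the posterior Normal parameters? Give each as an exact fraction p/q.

obs 1: x=2 → posterior Normal(8/5, 1)
obs 2: x=-5/4 → posterior Normal(1/3, 5/9)
obs 3: x=-2 → posterior Normal(-5/13, 5/13)
obs 4: x=-1/4 → posterior Normal(-6/17, 5/17)
obs 5: x=-5 → posterior Normal(-26/21, 5/21)

mu_0=-26/21, tau_0^2=5/21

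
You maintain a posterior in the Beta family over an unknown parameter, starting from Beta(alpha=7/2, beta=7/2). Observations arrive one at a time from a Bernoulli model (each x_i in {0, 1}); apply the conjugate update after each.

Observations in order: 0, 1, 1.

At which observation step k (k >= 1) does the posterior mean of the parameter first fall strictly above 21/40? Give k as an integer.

k = 3

obs 1: x=0 → posterior Beta(7/2, 9/2)
obs 2: x=1 → posterior Beta(9/2, 9/2)
obs 3: x=1 → posterior Beta(11/2, 9/2)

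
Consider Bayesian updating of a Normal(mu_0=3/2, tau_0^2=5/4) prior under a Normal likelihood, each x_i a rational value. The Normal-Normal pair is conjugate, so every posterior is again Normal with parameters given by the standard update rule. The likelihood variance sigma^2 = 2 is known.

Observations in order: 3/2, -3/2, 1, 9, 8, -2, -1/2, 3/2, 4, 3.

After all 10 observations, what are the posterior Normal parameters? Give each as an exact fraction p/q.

mu_0=66/29, tau_0^2=5/29

obs 1: x=3/2 → posterior Normal(3/2, 10/13)
obs 2: x=-3/2 → posterior Normal(2/3, 5/9)
obs 3: x=1 → posterior Normal(17/23, 10/23)
obs 4: x=9 → posterior Normal(31/14, 5/14)
obs 5: x=8 → posterior Normal(34/11, 10/33)
obs 6: x=-2 → posterior Normal(46/19, 5/19)
obs 7: x=-1/2 → posterior Normal(179/86, 10/43)
obs 8: x=3/2 → posterior Normal(97/48, 5/24)
obs 9: x=4 → posterior Normal(117/53, 10/53)
obs 10: x=3 → posterior Normal(66/29, 5/29)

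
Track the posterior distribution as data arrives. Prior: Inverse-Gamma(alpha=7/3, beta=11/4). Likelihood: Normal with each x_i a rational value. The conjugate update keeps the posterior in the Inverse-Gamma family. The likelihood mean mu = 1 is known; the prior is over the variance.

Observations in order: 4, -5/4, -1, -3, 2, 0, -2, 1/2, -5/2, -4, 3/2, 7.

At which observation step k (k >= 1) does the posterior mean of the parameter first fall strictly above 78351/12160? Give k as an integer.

k = 10

obs 1: x=4 → posterior Inverse-Gamma(17/6, 29/4)
obs 2: x=-5/4 → posterior Inverse-Gamma(10/3, 313/32)
obs 3: x=-1 → posterior Inverse-Gamma(23/6, 377/32)
obs 4: x=-3 → posterior Inverse-Gamma(13/3, 633/32)
obs 5: x=2 → posterior Inverse-Gamma(29/6, 649/32)
obs 6: x=0 → posterior Inverse-Gamma(16/3, 665/32)
obs 7: x=-2 → posterior Inverse-Gamma(35/6, 809/32)
obs 8: x=1/2 → posterior Inverse-Gamma(19/3, 813/32)
obs 9: x=-5/2 → posterior Inverse-Gamma(41/6, 1009/32)
obs 10: x=-4 → posterior Inverse-Gamma(22/3, 1409/32)
obs 11: x=3/2 → posterior Inverse-Gamma(47/6, 1413/32)
obs 12: x=7 → posterior Inverse-Gamma(25/3, 1989/32)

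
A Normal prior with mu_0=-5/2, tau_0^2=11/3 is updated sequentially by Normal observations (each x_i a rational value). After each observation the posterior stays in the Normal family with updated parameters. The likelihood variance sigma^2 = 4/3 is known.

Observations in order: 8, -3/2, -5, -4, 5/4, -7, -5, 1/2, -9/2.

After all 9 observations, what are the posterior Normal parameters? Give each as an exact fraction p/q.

mu_0=-799/412, tau_0^2=44/309

obs 1: x=8 → posterior Normal(26/5, 44/45)
obs 2: x=-3/2 → posterior Normal(123/52, 22/39)
obs 3: x=-5 → posterior Normal(13/74, 44/111)
obs 4: x=-4 → posterior Normal(-25/32, 11/36)
obs 5: x=5/4 → posterior Normal(-95/236, 44/177)
obs 6: x=-7 → posterior Normal(-403/280, 22/105)
obs 7: x=-5 → posterior Normal(-623/324, 44/243)
obs 8: x=1/2 → posterior Normal(-601/368, 11/69)
obs 9: x=-9/2 → posterior Normal(-799/412, 44/309)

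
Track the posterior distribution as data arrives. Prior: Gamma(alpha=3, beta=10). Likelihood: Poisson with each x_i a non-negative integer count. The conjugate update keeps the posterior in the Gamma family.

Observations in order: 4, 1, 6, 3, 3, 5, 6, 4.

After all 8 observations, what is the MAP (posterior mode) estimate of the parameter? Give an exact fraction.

17/9

obs 1: x=4 → posterior Gamma(7, 11)
obs 2: x=1 → posterior Gamma(8, 12)
obs 3: x=6 → posterior Gamma(14, 13)
obs 4: x=3 → posterior Gamma(17, 14)
obs 5: x=3 → posterior Gamma(20, 15)
obs 6: x=5 → posterior Gamma(25, 16)
obs 7: x=6 → posterior Gamma(31, 17)
obs 8: x=4 → posterior Gamma(35, 18)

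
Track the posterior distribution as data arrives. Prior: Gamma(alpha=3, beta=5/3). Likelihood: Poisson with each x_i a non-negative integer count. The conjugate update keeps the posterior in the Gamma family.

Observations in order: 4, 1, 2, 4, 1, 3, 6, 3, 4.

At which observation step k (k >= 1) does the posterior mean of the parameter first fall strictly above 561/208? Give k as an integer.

obs 1: x=4 → posterior Gamma(7, 8/3)
obs 2: x=1 → posterior Gamma(8, 11/3)
obs 3: x=2 → posterior Gamma(10, 14/3)
obs 4: x=4 → posterior Gamma(14, 17/3)
obs 5: x=1 → posterior Gamma(15, 20/3)
obs 6: x=3 → posterior Gamma(18, 23/3)
obs 7: x=6 → posterior Gamma(24, 26/3)
obs 8: x=3 → posterior Gamma(27, 29/3)
obs 9: x=4 → posterior Gamma(31, 32/3)

k = 7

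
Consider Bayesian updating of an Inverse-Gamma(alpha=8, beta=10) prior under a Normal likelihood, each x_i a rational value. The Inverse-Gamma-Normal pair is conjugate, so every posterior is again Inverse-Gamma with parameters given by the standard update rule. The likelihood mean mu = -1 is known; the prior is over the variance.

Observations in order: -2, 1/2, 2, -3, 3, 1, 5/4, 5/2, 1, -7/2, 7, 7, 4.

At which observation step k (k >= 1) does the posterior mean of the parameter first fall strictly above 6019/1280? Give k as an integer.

k = 11

obs 1: x=-2 → posterior Inverse-Gamma(17/2, 21/2)
obs 2: x=1/2 → posterior Inverse-Gamma(9, 93/8)
obs 3: x=2 → posterior Inverse-Gamma(19/2, 129/8)
obs 4: x=-3 → posterior Inverse-Gamma(10, 145/8)
obs 5: x=3 → posterior Inverse-Gamma(21/2, 209/8)
obs 6: x=1 → posterior Inverse-Gamma(11, 225/8)
obs 7: x=5/4 → posterior Inverse-Gamma(23/2, 981/32)
obs 8: x=5/2 → posterior Inverse-Gamma(12, 1177/32)
obs 9: x=1 → posterior Inverse-Gamma(25/2, 1241/32)
obs 10: x=-7/2 → posterior Inverse-Gamma(13, 1341/32)
obs 11: x=7 → posterior Inverse-Gamma(27/2, 2365/32)
obs 12: x=7 → posterior Inverse-Gamma(14, 3389/32)
obs 13: x=4 → posterior Inverse-Gamma(29/2, 3789/32)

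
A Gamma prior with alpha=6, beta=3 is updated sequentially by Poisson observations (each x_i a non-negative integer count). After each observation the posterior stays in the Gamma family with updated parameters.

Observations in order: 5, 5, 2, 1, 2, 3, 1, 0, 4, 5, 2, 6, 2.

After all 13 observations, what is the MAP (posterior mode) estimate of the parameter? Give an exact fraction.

43/16

obs 1: x=5 → posterior Gamma(11, 4)
obs 2: x=5 → posterior Gamma(16, 5)
obs 3: x=2 → posterior Gamma(18, 6)
obs 4: x=1 → posterior Gamma(19, 7)
obs 5: x=2 → posterior Gamma(21, 8)
obs 6: x=3 → posterior Gamma(24, 9)
obs 7: x=1 → posterior Gamma(25, 10)
obs 8: x=0 → posterior Gamma(25, 11)
obs 9: x=4 → posterior Gamma(29, 12)
obs 10: x=5 → posterior Gamma(34, 13)
obs 11: x=2 → posterior Gamma(36, 14)
obs 12: x=6 → posterior Gamma(42, 15)
obs 13: x=2 → posterior Gamma(44, 16)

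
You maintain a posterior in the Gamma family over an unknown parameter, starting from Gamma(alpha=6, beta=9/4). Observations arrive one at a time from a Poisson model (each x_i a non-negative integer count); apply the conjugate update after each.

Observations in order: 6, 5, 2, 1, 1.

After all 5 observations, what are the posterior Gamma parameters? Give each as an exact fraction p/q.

obs 1: x=6 → posterior Gamma(12, 13/4)
obs 2: x=5 → posterior Gamma(17, 17/4)
obs 3: x=2 → posterior Gamma(19, 21/4)
obs 4: x=1 → posterior Gamma(20, 25/4)
obs 5: x=1 → posterior Gamma(21, 29/4)

alpha=21, beta=29/4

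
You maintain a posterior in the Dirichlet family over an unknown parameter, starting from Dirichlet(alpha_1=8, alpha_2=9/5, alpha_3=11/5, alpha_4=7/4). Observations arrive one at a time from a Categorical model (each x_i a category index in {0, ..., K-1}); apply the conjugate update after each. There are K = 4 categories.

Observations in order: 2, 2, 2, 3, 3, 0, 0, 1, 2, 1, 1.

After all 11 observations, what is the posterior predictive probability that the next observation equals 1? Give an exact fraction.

obs 1: x=2 → posterior Dirichlet(8, 9/5, 16/5, 7/4)
obs 2: x=2 → posterior Dirichlet(8, 9/5, 21/5, 7/4)
obs 3: x=2 → posterior Dirichlet(8, 9/5, 26/5, 7/4)
obs 4: x=3 → posterior Dirichlet(8, 9/5, 26/5, 11/4)
obs 5: x=3 → posterior Dirichlet(8, 9/5, 26/5, 15/4)
obs 6: x=0 → posterior Dirichlet(9, 9/5, 26/5, 15/4)
obs 7: x=0 → posterior Dirichlet(10, 9/5, 26/5, 15/4)
obs 8: x=1 → posterior Dirichlet(10, 14/5, 26/5, 15/4)
obs 9: x=2 → posterior Dirichlet(10, 14/5, 31/5, 15/4)
obs 10: x=1 → posterior Dirichlet(10, 19/5, 31/5, 15/4)
obs 11: x=1 → posterior Dirichlet(10, 24/5, 31/5, 15/4)

32/165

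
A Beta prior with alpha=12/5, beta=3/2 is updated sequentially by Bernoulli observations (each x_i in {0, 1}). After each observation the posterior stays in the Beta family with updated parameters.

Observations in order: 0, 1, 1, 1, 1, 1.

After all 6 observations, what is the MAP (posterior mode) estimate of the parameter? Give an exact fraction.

obs 1: x=0 → posterior Beta(12/5, 5/2)
obs 2: x=1 → posterior Beta(17/5, 5/2)
obs 3: x=1 → posterior Beta(22/5, 5/2)
obs 4: x=1 → posterior Beta(27/5, 5/2)
obs 5: x=1 → posterior Beta(32/5, 5/2)
obs 6: x=1 → posterior Beta(37/5, 5/2)

64/79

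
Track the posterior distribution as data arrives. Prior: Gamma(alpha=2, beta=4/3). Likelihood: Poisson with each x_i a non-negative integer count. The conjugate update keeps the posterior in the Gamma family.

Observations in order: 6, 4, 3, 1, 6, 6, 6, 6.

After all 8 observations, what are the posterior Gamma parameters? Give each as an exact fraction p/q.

obs 1: x=6 → posterior Gamma(8, 7/3)
obs 2: x=4 → posterior Gamma(12, 10/3)
obs 3: x=3 → posterior Gamma(15, 13/3)
obs 4: x=1 → posterior Gamma(16, 16/3)
obs 5: x=6 → posterior Gamma(22, 19/3)
obs 6: x=6 → posterior Gamma(28, 22/3)
obs 7: x=6 → posterior Gamma(34, 25/3)
obs 8: x=6 → posterior Gamma(40, 28/3)

alpha=40, beta=28/3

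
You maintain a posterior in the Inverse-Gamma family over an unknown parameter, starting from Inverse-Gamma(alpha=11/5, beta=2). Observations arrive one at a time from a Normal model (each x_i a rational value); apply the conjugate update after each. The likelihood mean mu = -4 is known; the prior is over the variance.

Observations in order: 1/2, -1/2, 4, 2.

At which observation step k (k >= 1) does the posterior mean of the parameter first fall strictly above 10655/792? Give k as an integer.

obs 1: x=1/2 → posterior Inverse-Gamma(27/10, 97/8)
obs 2: x=-1/2 → posterior Inverse-Gamma(16/5, 73/4)
obs 3: x=4 → posterior Inverse-Gamma(37/10, 201/4)
obs 4: x=2 → posterior Inverse-Gamma(21/5, 273/4)

k = 3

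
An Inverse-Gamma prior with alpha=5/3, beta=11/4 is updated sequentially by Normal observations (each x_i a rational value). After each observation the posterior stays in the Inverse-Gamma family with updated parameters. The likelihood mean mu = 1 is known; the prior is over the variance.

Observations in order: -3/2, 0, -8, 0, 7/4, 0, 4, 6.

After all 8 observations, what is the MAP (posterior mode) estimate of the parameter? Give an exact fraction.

obs 1: x=-3/2 → posterior Inverse-Gamma(13/6, 47/8)
obs 2: x=0 → posterior Inverse-Gamma(8/3, 51/8)
obs 3: x=-8 → posterior Inverse-Gamma(19/6, 375/8)
obs 4: x=0 → posterior Inverse-Gamma(11/3, 379/8)
obs 5: x=7/4 → posterior Inverse-Gamma(25/6, 1525/32)
obs 6: x=0 → posterior Inverse-Gamma(14/3, 1541/32)
obs 7: x=4 → posterior Inverse-Gamma(31/6, 1685/32)
obs 8: x=6 → posterior Inverse-Gamma(17/3, 2085/32)

1251/128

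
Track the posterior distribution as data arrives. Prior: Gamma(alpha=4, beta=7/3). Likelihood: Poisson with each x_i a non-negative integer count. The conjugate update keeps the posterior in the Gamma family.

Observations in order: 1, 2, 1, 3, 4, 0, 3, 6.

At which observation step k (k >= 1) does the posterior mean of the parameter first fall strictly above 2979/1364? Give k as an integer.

k = 8

obs 1: x=1 → posterior Gamma(5, 10/3)
obs 2: x=2 → posterior Gamma(7, 13/3)
obs 3: x=1 → posterior Gamma(8, 16/3)
obs 4: x=3 → posterior Gamma(11, 19/3)
obs 5: x=4 → posterior Gamma(15, 22/3)
obs 6: x=0 → posterior Gamma(15, 25/3)
obs 7: x=3 → posterior Gamma(18, 28/3)
obs 8: x=6 → posterior Gamma(24, 31/3)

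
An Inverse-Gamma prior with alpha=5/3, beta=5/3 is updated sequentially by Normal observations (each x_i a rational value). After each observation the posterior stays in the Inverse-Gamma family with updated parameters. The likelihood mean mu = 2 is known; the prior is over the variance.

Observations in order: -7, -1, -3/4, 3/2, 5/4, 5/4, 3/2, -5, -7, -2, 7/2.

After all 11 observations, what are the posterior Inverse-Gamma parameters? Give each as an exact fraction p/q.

alpha=43/6, beta=12037/96

obs 1: x=-7 → posterior Inverse-Gamma(13/6, 253/6)
obs 2: x=-1 → posterior Inverse-Gamma(8/3, 140/3)
obs 3: x=-3/4 → posterior Inverse-Gamma(19/6, 4843/96)
obs 4: x=3/2 → posterior Inverse-Gamma(11/3, 4855/96)
obs 5: x=5/4 → posterior Inverse-Gamma(25/6, 2441/48)
obs 6: x=5/4 → posterior Inverse-Gamma(14/3, 4909/96)
obs 7: x=3/2 → posterior Inverse-Gamma(31/6, 4921/96)
obs 8: x=-5 → posterior Inverse-Gamma(17/3, 7273/96)
obs 9: x=-7 → posterior Inverse-Gamma(37/6, 11161/96)
obs 10: x=-2 → posterior Inverse-Gamma(20/3, 11929/96)
obs 11: x=7/2 → posterior Inverse-Gamma(43/6, 12037/96)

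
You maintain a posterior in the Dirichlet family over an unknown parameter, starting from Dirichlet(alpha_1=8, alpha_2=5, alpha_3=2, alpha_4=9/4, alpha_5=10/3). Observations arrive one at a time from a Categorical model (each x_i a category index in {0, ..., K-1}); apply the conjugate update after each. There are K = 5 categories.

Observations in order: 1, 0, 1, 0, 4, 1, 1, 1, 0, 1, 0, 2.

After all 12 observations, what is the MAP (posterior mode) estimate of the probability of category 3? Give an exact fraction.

15/331

obs 1: x=1 → posterior Dirichlet(8, 6, 2, 9/4, 10/3)
obs 2: x=0 → posterior Dirichlet(9, 6, 2, 9/4, 10/3)
obs 3: x=1 → posterior Dirichlet(9, 7, 2, 9/4, 10/3)
obs 4: x=0 → posterior Dirichlet(10, 7, 2, 9/4, 10/3)
obs 5: x=4 → posterior Dirichlet(10, 7, 2, 9/4, 13/3)
obs 6: x=1 → posterior Dirichlet(10, 8, 2, 9/4, 13/3)
obs 7: x=1 → posterior Dirichlet(10, 9, 2, 9/4, 13/3)
obs 8: x=1 → posterior Dirichlet(10, 10, 2, 9/4, 13/3)
obs 9: x=0 → posterior Dirichlet(11, 10, 2, 9/4, 13/3)
obs 10: x=1 → posterior Dirichlet(11, 11, 2, 9/4, 13/3)
obs 11: x=0 → posterior Dirichlet(12, 11, 2, 9/4, 13/3)
obs 12: x=2 → posterior Dirichlet(12, 11, 3, 9/4, 13/3)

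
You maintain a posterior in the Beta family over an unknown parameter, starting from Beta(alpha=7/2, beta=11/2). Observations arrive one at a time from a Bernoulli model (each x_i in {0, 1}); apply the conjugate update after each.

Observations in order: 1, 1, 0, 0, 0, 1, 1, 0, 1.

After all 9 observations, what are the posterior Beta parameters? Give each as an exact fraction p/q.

alpha=17/2, beta=19/2

obs 1: x=1 → posterior Beta(9/2, 11/2)
obs 2: x=1 → posterior Beta(11/2, 11/2)
obs 3: x=0 → posterior Beta(11/2, 13/2)
obs 4: x=0 → posterior Beta(11/2, 15/2)
obs 5: x=0 → posterior Beta(11/2, 17/2)
obs 6: x=1 → posterior Beta(13/2, 17/2)
obs 7: x=1 → posterior Beta(15/2, 17/2)
obs 8: x=0 → posterior Beta(15/2, 19/2)
obs 9: x=1 → posterior Beta(17/2, 19/2)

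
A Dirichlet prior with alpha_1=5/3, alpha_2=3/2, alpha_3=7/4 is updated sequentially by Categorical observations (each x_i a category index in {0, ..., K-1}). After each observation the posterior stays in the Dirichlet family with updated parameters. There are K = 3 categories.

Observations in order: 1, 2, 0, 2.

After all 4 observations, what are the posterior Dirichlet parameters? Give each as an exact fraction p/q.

obs 1: x=1 → posterior Dirichlet(5/3, 5/2, 7/4)
obs 2: x=2 → posterior Dirichlet(5/3, 5/2, 11/4)
obs 3: x=0 → posterior Dirichlet(8/3, 5/2, 11/4)
obs 4: x=2 → posterior Dirichlet(8/3, 5/2, 15/4)

alpha_1=8/3, alpha_2=5/2, alpha_3=15/4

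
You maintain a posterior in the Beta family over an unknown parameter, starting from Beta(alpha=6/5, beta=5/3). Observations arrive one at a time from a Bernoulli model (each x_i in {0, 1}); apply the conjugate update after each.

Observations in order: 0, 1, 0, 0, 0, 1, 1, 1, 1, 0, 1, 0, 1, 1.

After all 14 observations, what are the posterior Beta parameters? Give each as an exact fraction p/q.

obs 1: x=0 → posterior Beta(6/5, 8/3)
obs 2: x=1 → posterior Beta(11/5, 8/3)
obs 3: x=0 → posterior Beta(11/5, 11/3)
obs 4: x=0 → posterior Beta(11/5, 14/3)
obs 5: x=0 → posterior Beta(11/5, 17/3)
obs 6: x=1 → posterior Beta(16/5, 17/3)
obs 7: x=1 → posterior Beta(21/5, 17/3)
obs 8: x=1 → posterior Beta(26/5, 17/3)
obs 9: x=1 → posterior Beta(31/5, 17/3)
obs 10: x=0 → posterior Beta(31/5, 20/3)
obs 11: x=1 → posterior Beta(36/5, 20/3)
obs 12: x=0 → posterior Beta(36/5, 23/3)
obs 13: x=1 → posterior Beta(41/5, 23/3)
obs 14: x=1 → posterior Beta(46/5, 23/3)

alpha=46/5, beta=23/3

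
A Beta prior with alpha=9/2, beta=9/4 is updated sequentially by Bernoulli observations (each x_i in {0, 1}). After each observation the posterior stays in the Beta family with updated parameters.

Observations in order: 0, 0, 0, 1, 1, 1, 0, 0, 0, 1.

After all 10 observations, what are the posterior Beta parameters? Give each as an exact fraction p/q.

obs 1: x=0 → posterior Beta(9/2, 13/4)
obs 2: x=0 → posterior Beta(9/2, 17/4)
obs 3: x=0 → posterior Beta(9/2, 21/4)
obs 4: x=1 → posterior Beta(11/2, 21/4)
obs 5: x=1 → posterior Beta(13/2, 21/4)
obs 6: x=1 → posterior Beta(15/2, 21/4)
obs 7: x=0 → posterior Beta(15/2, 25/4)
obs 8: x=0 → posterior Beta(15/2, 29/4)
obs 9: x=0 → posterior Beta(15/2, 33/4)
obs 10: x=1 → posterior Beta(17/2, 33/4)

alpha=17/2, beta=33/4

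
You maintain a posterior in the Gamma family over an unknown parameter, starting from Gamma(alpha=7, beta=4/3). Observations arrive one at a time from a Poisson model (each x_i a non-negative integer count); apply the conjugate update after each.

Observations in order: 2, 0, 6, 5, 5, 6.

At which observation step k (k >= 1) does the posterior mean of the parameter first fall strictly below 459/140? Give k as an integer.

k = 2

obs 1: x=2 → posterior Gamma(9, 7/3)
obs 2: x=0 → posterior Gamma(9, 10/3)
obs 3: x=6 → posterior Gamma(15, 13/3)
obs 4: x=5 → posterior Gamma(20, 16/3)
obs 5: x=5 → posterior Gamma(25, 19/3)
obs 6: x=6 → posterior Gamma(31, 22/3)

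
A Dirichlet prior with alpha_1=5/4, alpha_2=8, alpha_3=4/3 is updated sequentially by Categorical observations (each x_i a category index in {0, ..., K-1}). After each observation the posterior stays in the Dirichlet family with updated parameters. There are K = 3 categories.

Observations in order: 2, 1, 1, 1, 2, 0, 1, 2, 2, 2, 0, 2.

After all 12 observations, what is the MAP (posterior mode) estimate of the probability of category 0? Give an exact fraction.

obs 1: x=2 → posterior Dirichlet(5/4, 8, 7/3)
obs 2: x=1 → posterior Dirichlet(5/4, 9, 7/3)
obs 3: x=1 → posterior Dirichlet(5/4, 10, 7/3)
obs 4: x=1 → posterior Dirichlet(5/4, 11, 7/3)
obs 5: x=2 → posterior Dirichlet(5/4, 11, 10/3)
obs 6: x=0 → posterior Dirichlet(9/4, 11, 10/3)
obs 7: x=1 → posterior Dirichlet(9/4, 12, 10/3)
obs 8: x=2 → posterior Dirichlet(9/4, 12, 13/3)
obs 9: x=2 → posterior Dirichlet(9/4, 12, 16/3)
obs 10: x=2 → posterior Dirichlet(9/4, 12, 19/3)
obs 11: x=0 → posterior Dirichlet(13/4, 12, 19/3)
obs 12: x=2 → posterior Dirichlet(13/4, 12, 22/3)

27/235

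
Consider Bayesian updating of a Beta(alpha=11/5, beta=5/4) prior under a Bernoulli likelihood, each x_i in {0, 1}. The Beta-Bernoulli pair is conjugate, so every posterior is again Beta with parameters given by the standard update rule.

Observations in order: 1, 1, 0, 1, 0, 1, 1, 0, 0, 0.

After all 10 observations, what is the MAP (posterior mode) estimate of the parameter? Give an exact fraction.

124/229

obs 1: x=1 → posterior Beta(16/5, 5/4)
obs 2: x=1 → posterior Beta(21/5, 5/4)
obs 3: x=0 → posterior Beta(21/5, 9/4)
obs 4: x=1 → posterior Beta(26/5, 9/4)
obs 5: x=0 → posterior Beta(26/5, 13/4)
obs 6: x=1 → posterior Beta(31/5, 13/4)
obs 7: x=1 → posterior Beta(36/5, 13/4)
obs 8: x=0 → posterior Beta(36/5, 17/4)
obs 9: x=0 → posterior Beta(36/5, 21/4)
obs 10: x=0 → posterior Beta(36/5, 25/4)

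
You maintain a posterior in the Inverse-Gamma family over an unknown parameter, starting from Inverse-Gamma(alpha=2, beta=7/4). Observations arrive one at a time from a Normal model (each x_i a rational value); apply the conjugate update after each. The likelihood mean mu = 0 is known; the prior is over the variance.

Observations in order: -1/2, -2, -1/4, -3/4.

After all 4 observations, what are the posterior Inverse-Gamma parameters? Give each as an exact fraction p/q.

obs 1: x=-1/2 → posterior Inverse-Gamma(5/2, 15/8)
obs 2: x=-2 → posterior Inverse-Gamma(3, 31/8)
obs 3: x=-1/4 → posterior Inverse-Gamma(7/2, 125/32)
obs 4: x=-3/4 → posterior Inverse-Gamma(4, 67/16)

alpha=4, beta=67/16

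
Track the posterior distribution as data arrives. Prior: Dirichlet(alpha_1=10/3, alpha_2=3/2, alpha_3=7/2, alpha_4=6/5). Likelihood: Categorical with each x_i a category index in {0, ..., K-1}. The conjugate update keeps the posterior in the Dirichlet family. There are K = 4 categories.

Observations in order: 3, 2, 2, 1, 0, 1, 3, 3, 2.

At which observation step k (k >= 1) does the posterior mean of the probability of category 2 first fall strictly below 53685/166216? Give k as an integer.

obs 1: x=3 → posterior Dirichlet(10/3, 3/2, 7/2, 11/5)
obs 2: x=2 → posterior Dirichlet(10/3, 3/2, 9/2, 11/5)
obs 3: x=2 → posterior Dirichlet(10/3, 3/2, 11/2, 11/5)
obs 4: x=1 → posterior Dirichlet(10/3, 5/2, 11/2, 11/5)
obs 5: x=0 → posterior Dirichlet(13/3, 5/2, 11/2, 11/5)
obs 6: x=1 → posterior Dirichlet(13/3, 7/2, 11/2, 11/5)
obs 7: x=3 → posterior Dirichlet(13/3, 7/2, 11/2, 16/5)
obs 8: x=3 → posterior Dirichlet(13/3, 7/2, 11/2, 21/5)
obs 9: x=2 → posterior Dirichlet(13/3, 7/2, 13/2, 21/5)

k = 8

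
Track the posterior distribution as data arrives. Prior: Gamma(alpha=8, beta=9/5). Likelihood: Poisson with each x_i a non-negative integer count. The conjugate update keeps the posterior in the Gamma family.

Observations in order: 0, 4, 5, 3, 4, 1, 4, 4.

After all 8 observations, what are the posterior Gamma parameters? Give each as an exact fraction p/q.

alpha=33, beta=49/5

obs 1: x=0 → posterior Gamma(8, 14/5)
obs 2: x=4 → posterior Gamma(12, 19/5)
obs 3: x=5 → posterior Gamma(17, 24/5)
obs 4: x=3 → posterior Gamma(20, 29/5)
obs 5: x=4 → posterior Gamma(24, 34/5)
obs 6: x=1 → posterior Gamma(25, 39/5)
obs 7: x=4 → posterior Gamma(29, 44/5)
obs 8: x=4 → posterior Gamma(33, 49/5)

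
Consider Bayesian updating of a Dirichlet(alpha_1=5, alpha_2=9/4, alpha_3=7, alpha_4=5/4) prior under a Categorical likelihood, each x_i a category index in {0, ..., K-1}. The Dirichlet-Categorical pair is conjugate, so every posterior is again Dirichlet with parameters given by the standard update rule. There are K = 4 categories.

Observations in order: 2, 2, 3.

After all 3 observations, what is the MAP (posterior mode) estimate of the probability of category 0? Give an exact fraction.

8/29

obs 1: x=2 → posterior Dirichlet(5, 9/4, 8, 5/4)
obs 2: x=2 → posterior Dirichlet(5, 9/4, 9, 5/4)
obs 3: x=3 → posterior Dirichlet(5, 9/4, 9, 9/4)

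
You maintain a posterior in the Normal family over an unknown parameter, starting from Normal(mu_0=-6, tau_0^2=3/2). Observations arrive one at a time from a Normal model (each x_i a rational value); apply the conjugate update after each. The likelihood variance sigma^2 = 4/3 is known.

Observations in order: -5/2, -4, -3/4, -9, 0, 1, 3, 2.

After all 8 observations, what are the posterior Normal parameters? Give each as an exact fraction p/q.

mu_0=-561/320, tau_0^2=3/20

obs 1: x=-5/2 → posterior Normal(-141/34, 12/17)
obs 2: x=-4 → posterior Normal(-213/52, 6/13)
obs 3: x=-3/4 → posterior Normal(-453/140, 12/35)
obs 4: x=-9 → posterior Normal(-777/176, 3/11)
obs 5: x=0 → posterior Normal(-777/212, 12/53)
obs 6: x=1 → posterior Normal(-741/248, 6/31)
obs 7: x=3 → posterior Normal(-633/284, 12/71)
obs 8: x=2 → posterior Normal(-561/320, 3/20)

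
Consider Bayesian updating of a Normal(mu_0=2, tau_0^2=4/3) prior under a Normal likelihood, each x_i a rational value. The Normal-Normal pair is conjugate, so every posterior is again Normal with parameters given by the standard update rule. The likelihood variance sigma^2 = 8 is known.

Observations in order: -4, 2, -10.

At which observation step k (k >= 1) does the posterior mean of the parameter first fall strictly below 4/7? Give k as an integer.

k = 3

obs 1: x=-4 → posterior Normal(8/7, 8/7)
obs 2: x=2 → posterior Normal(5/4, 1)
obs 3: x=-10 → posterior Normal(0, 8/9)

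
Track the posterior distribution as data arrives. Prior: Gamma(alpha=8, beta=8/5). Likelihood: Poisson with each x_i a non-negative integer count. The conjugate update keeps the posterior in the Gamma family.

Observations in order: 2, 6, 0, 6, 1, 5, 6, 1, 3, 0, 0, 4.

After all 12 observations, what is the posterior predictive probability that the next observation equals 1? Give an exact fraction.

obs 1: x=2 → posterior Gamma(10, 13/5)
obs 2: x=6 → posterior Gamma(16, 18/5)
obs 3: x=0 → posterior Gamma(16, 23/5)
obs 4: x=6 → posterior Gamma(22, 28/5)
obs 5: x=1 → posterior Gamma(23, 33/5)
obs 6: x=5 → posterior Gamma(28, 38/5)
obs 7: x=6 → posterior Gamma(34, 43/5)
obs 8: x=1 → posterior Gamma(35, 48/5)
obs 9: x=3 → posterior Gamma(38, 53/5)
obs 10: x=0 → posterior Gamma(38, 58/5)
obs 11: x=0 → posterior Gamma(38, 63/5)
obs 12: x=4 → posterior Gamma(42, 68/5)

19390706299892514078712232234287118504540906075616746982708411528927880717271040/132703685728275696620653916767775759506010842419264131244423417665259220021113817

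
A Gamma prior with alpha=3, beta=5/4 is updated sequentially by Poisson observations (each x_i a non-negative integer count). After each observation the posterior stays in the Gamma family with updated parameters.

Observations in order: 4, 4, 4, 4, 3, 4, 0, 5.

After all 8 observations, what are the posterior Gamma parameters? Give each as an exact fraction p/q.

alpha=31, beta=37/4

obs 1: x=4 → posterior Gamma(7, 9/4)
obs 2: x=4 → posterior Gamma(11, 13/4)
obs 3: x=4 → posterior Gamma(15, 17/4)
obs 4: x=4 → posterior Gamma(19, 21/4)
obs 5: x=3 → posterior Gamma(22, 25/4)
obs 6: x=4 → posterior Gamma(26, 29/4)
obs 7: x=0 → posterior Gamma(26, 33/4)
obs 8: x=5 → posterior Gamma(31, 37/4)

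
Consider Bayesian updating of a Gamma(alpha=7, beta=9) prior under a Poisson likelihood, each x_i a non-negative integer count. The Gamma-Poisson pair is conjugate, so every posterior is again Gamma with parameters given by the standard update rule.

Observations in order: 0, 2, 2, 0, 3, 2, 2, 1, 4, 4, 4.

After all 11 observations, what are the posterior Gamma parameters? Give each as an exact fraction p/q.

alpha=31, beta=20

obs 1: x=0 → posterior Gamma(7, 10)
obs 2: x=2 → posterior Gamma(9, 11)
obs 3: x=2 → posterior Gamma(11, 12)
obs 4: x=0 → posterior Gamma(11, 13)
obs 5: x=3 → posterior Gamma(14, 14)
obs 6: x=2 → posterior Gamma(16, 15)
obs 7: x=2 → posterior Gamma(18, 16)
obs 8: x=1 → posterior Gamma(19, 17)
obs 9: x=4 → posterior Gamma(23, 18)
obs 10: x=4 → posterior Gamma(27, 19)
obs 11: x=4 → posterior Gamma(31, 20)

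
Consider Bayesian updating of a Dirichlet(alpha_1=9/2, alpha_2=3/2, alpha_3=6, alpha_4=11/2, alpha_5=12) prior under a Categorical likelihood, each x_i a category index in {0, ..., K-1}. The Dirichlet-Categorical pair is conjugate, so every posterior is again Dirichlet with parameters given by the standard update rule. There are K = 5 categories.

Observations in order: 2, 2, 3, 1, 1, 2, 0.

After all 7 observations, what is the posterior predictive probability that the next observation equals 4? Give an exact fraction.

24/73

obs 1: x=2 → posterior Dirichlet(9/2, 3/2, 7, 11/2, 12)
obs 2: x=2 → posterior Dirichlet(9/2, 3/2, 8, 11/2, 12)
obs 3: x=3 → posterior Dirichlet(9/2, 3/2, 8, 13/2, 12)
obs 4: x=1 → posterior Dirichlet(9/2, 5/2, 8, 13/2, 12)
obs 5: x=1 → posterior Dirichlet(9/2, 7/2, 8, 13/2, 12)
obs 6: x=2 → posterior Dirichlet(9/2, 7/2, 9, 13/2, 12)
obs 7: x=0 → posterior Dirichlet(11/2, 7/2, 9, 13/2, 12)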